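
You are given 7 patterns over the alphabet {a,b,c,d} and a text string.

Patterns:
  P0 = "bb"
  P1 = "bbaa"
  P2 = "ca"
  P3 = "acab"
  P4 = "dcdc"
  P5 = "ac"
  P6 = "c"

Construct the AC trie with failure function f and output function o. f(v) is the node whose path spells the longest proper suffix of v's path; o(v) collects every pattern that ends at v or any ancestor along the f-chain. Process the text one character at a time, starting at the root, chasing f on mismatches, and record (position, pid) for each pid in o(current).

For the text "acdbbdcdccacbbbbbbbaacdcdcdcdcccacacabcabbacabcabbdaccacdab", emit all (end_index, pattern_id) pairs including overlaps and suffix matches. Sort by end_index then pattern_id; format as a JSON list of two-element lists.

Build:
Trie (insert patterns):
  n0 'ε': a→7 b→1 c→5 d→11
  n1 'b': b→2
  n2 'bb': a→3  ←P0
  n3 'bba': a→4
  n4 'bbaa': ·  ←P1
  n5 'c': a→6  ←P6
  n6 'ca': ·  ←P2
  n7 'a': c→8
  n8 'ac': a→9  ←P5
  n9 'aca': b→10
  n10 'acab': ·  ←P3
  n11 'd': c→12
  n12 'dc': d→13
  n13 'dcd': c→14
  n14 'dcdc': ·  ←P4

BFS fail/out derivation:
  n1('b'): parent n0 fail=0; on 'b' 0 → fail=0;  out ∅∪∅=∅
  n5('c'): parent n0 fail=0; on 'c' 0 → fail=0;  out {6}∪∅={6}
  n7('a'): parent n0 fail=0; on 'a' 0 → fail=0;  out ∅∪∅=∅
  n11('d'): parent n0 fail=0; on 'd' 0 → fail=0;  out ∅∪∅=∅
  n2('bb'): parent n1 fail=0; on 'b' 0 → fail=1;  out {0}∪∅={0}
  n6('ca'): parent n5 fail=0; on 'a' 0 → fail=7;  out {2}∪∅={2}
  n8('ac'): parent n7 fail=0; on 'c' 0 → fail=5;  out {5}∪{6}={5,6}
  n12('dc'): parent n11 fail=0; on 'c' 0 → fail=5;  out ∅∪{6}={6}
  n3('bba'): parent n2 fail=1; on 'a' 1→0 → fail=7;  out ∅∪∅=∅
  n9('aca'): parent n8 fail=5; on 'a' 5 → fail=6;  out ∅∪{2}={2}
  n13('dcd'): parent n12 fail=5; on 'd' 5→0 → fail=11;  out ∅∪∅=∅
  n4('bbaa'): parent n3 fail=7; on 'a' 7→0 → fail=7;  out {1}∪∅={1}
  n10('acab'): parent n9 fail=6; on 'b' 6→7→0 → fail=1;  out {3}∪∅={3}
  n14('dcdc'): parent n13 fail=11; on 'c' 11 → fail=12;  out {4}∪{6}={4,6}

Scan:
i=0 'a': node 0→7
i=1 'c': node 7→8  emit P5@[0:1],P6@[1:1]
i=2 'd': node 8→11 (fail-walked)
i=3 'b': node 11→1 (fail-walked)
i=4 'b': node 1→2  emit P0@[3:4]
i=5 'd': node 2→11 (fail-walked)
i=6 'c': node 11→12  emit P6@[6:6]
i=7 'd': node 12→13
i=8 'c': node 13→14  emit P4@[5:8],P6@[8:8]
i=9 'c': node 14→5 (fail-walked)  emit P6@[9:9]
i=10 'a': node 5→6  emit P2@[9:10]
i=11 'c': node 6→8 (fail-walked)  emit P5@[10:11],P6@[11:11]
i=12 'b': node 8→1 (fail-walked)
i=13 'b': node 1→2  emit P0@[12:13]
i=14 'b': node 2→2 (fail-walked)  emit P0@[13:14]
i=15 'b': node 2→2 (fail-walked)  emit P0@[14:15]
i=16 'b': node 2→2 (fail-walked)  emit P0@[15:16]
i=17 'b': node 2→2 (fail-walked)  emit P0@[16:17]
i=18 'b': node 2→2 (fail-walked)  emit P0@[17:18]
i=19 'a': node 2→3
i=20 'a': node 3→4  emit P1@[17:20]
i=21 'c': node 4→8 (fail-walked)  emit P5@[20:21],P6@[21:21]
i=22 'd': node 8→11 (fail-walked)
i=23 'c': node 11→12  emit P6@[23:23]
i=24 'd': node 12→13
i=25 'c': node 13→14  emit P4@[22:25],P6@[25:25]
i=26 'd': node 14→13 (fail-walked)
i=27 'c': node 13→14  emit P4@[24:27],P6@[27:27]
i=28 'd': node 14→13 (fail-walked)
i=29 'c': node 13→14  emit P4@[26:29],P6@[29:29]
i=30 'c': node 14→5 (fail-walked)  emit P6@[30:30]
i=31 'c': node 5→5 (fail-walked)  emit P6@[31:31]
i=32 'a': node 5→6  emit P2@[31:32]
i=33 'c': node 6→8 (fail-walked)  emit P5@[32:33],P6@[33:33]
i=34 'a': node 8→9  emit P2@[33:34]
i=35 'c': node 9→8 (fail-walked)  emit P5@[34:35],P6@[35:35]
i=36 'a': node 8→9  emit P2@[35:36]
i=37 'b': node 9→10  emit P3@[34:37]
i=38 'c': node 10→5 (fail-walked)  emit P6@[38:38]
i=39 'a': node 5→6  emit P2@[38:39]
i=40 'b': node 6→1 (fail-walked)
i=41 'b': node 1→2  emit P0@[40:41]
i=42 'a': node 2→3
i=43 'c': node 3→8 (fail-walked)  emit P5@[42:43],P6@[43:43]
i=44 'a': node 8→9  emit P2@[43:44]
i=45 'b': node 9→10  emit P3@[42:45]
i=46 'c': node 10→5 (fail-walked)  emit P6@[46:46]
i=47 'a': node 5→6  emit P2@[46:47]
i=48 'b': node 6→1 (fail-walked)
i=49 'b': node 1→2  emit P0@[48:49]
i=50 'd': node 2→11 (fail-walked)
i=51 'a': node 11→7 (fail-walked)
i=52 'c': node 7→8  emit P5@[51:52],P6@[52:52]
i=53 'c': node 8→5 (fail-walked)  emit P6@[53:53]
i=54 'a': node 5→6  emit P2@[53:54]
i=55 'c': node 6→8 (fail-walked)  emit P5@[54:55],P6@[55:55]
i=56 'd': node 8→11 (fail-walked)
i=57 'a': node 11→7 (fail-walked)
i=58 'b': node 7→1 (fail-walked)

Matches: [[1,5],[1,6],[4,0],[6,6],[8,4],[8,6],[9,6],[10,2],[11,5],[11,6],[13,0],[14,0],[15,0],[16,0],[17,0],[18,0],[20,1],[21,5],[21,6],[23,6],[25,4],[25,6],[27,4],[27,6],[29,4],[29,6],[30,6],[31,6],[32,2],[33,5],[33,6],[34,2],[35,5],[35,6],[36,2],[37,3],[38,6],[39,2],[41,0],[43,5],[43,6],[44,2],[45,3],[46,6],[47,2],[49,0],[52,5],[52,6],[53,6],[54,2],[55,5],[55,6]]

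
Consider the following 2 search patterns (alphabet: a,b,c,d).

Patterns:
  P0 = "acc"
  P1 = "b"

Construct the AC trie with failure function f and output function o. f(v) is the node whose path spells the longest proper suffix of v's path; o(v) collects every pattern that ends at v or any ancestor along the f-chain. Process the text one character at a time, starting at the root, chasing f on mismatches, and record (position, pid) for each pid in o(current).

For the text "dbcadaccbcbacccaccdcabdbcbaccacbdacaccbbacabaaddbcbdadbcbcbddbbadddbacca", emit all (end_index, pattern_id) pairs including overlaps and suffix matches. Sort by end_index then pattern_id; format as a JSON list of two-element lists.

Build:
Trie nodes:
  0='ε' goto a→1 b→4
  1='a' goto c→2
  2='ac' goto c→3
  3='acc' goto ·  ←P0
  4='b' goto ·  ←P1

BFS fail/out derivation:
  n1('a'): parent n0 fail=0; on 'a' 0 → fail=0;  out ∅∪∅=∅
  n4('b'): parent n0 fail=0; on 'b' 0 → fail=0;  out {1}∪∅={1}
  n2('ac'): parent n1 fail=0; on 'c' 0 → fail=0;  out ∅∪∅=∅
  n3('acc'): parent n2 fail=0; on 'c' 0 → fail=0;  out {0}∪∅={0}

Text stream:
pos 0 'd': at 0
pos 1 'b': at 4  emit P1@[1:1]
pos 2 'c': at 0 (fail-walked)
pos 3 'a': at 1
pos 4 'd': at 0 (fail-walked)
pos 5 'a': at 1
pos 6 'c': at 2
pos 7 'c': at 3  emit P0@[5:7]
pos 8 'b': at 4 (fail-walked)  emit P1@[8:8]
pos 9 'c': at 0 (fail-walked)
pos 10 'b': at 4  emit P1@[10:10]
pos 11 'a': at 1 (fail-walked)
pos 12 'c': at 2
pos 13 'c': at 3  emit P0@[11:13]
pos 14 'c': at 0 (fail-walked)
pos 15 'a': at 1
pos 16 'c': at 2
pos 17 'c': at 3  emit P0@[15:17]
pos 18 'd': at 0 (fail-walked)
pos 19 'c': at 0
pos 20 'a': at 1
pos 21 'b': at 4 (fail-walked)  emit P1@[21:21]
pos 22 'd': at 0 (fail-walked)
pos 23 'b': at 4  emit P1@[23:23]
pos 24 'c': at 0 (fail-walked)
pos 25 'b': at 4  emit P1@[25:25]
pos 26 'a': at 1 (fail-walked)
pos 27 'c': at 2
pos 28 'c': at 3  emit P0@[26:28]
pos 29 'a': at 1 (fail-walked)
pos 30 'c': at 2
pos 31 'b': at 4 (fail-walked)  emit P1@[31:31]
pos 32 'd': at 0 (fail-walked)
pos 33 'a': at 1
pos 34 'c': at 2
pos 35 'a': at 1 (fail-walked)
pos 36 'c': at 2
pos 37 'c': at 3  emit P0@[35:37]
pos 38 'b': at 4 (fail-walked)  emit P1@[38:38]
pos 39 'b': at 4 (fail-walked)  emit P1@[39:39]
pos 40 'a': at 1 (fail-walked)
pos 41 'c': at 2
pos 42 'a': at 1 (fail-walked)
pos 43 'b': at 4 (fail-walked)  emit P1@[43:43]
pos 44 'a': at 1 (fail-walked)
pos 45 'a': at 1 (fail-walked)
pos 46 'd': at 0 (fail-walked)
pos 47 'd': at 0
pos 48 'b': at 4  emit P1@[48:48]
pos 49 'c': at 0 (fail-walked)
pos 50 'b': at 4  emit P1@[50:50]
pos 51 'd': at 0 (fail-walked)
pos 52 'a': at 1
pos 53 'd': at 0 (fail-walked)
pos 54 'b': at 4  emit P1@[54:54]
pos 55 'c': at 0 (fail-walked)
pos 56 'b': at 4  emit P1@[56:56]
pos 57 'c': at 0 (fail-walked)
pos 58 'b': at 4  emit P1@[58:58]
pos 59 'd': at 0 (fail-walked)
pos 60 'd': at 0
pos 61 'b': at 4  emit P1@[61:61]
pos 62 'b': at 4 (fail-walked)  emit P1@[62:62]
pos 63 'a': at 1 (fail-walked)
pos 64 'd': at 0 (fail-walked)
pos 65 'd': at 0
pos 66 'd': at 0
pos 67 'b': at 4  emit P1@[67:67]
pos 68 'a': at 1 (fail-walked)
pos 69 'c': at 2
pos 70 'c': at 3  emit P0@[68:70]
pos 71 'a': at 1 (fail-walked)

All matches (sorted): [[1,1],[7,0],[8,1],[10,1],[13,0],[17,0],[21,1],[23,1],[25,1],[28,0],[31,1],[37,0],[38,1],[39,1],[43,1],[48,1],[50,1],[54,1],[56,1],[58,1],[61,1],[62,1],[67,1],[70,0]]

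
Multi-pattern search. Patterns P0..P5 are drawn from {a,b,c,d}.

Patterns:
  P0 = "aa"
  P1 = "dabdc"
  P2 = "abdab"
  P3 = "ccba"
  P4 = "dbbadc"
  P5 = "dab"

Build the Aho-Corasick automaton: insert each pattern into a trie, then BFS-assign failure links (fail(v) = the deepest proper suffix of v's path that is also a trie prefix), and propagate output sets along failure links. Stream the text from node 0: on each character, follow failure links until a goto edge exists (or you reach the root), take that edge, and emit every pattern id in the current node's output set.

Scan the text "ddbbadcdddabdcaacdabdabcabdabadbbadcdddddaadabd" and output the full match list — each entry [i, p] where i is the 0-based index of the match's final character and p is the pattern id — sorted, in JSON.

Build:
Trie (insert patterns):
  n0 'ε': a→1 c→12 d→3
  n1 'a': a→2 b→8
  n2 'aa': ·  ←P0
  n3 'd': a→4 b→16
  n4 'da': b→5
  n5 'dab': d→6  ←P5
  n6 'dabd': c→7
  n7 'dabdc': ·  ←P1
  n8 'ab': d→9
  n9 'abd': a→10
  n10 'abda': b→11
  n11 'abdab': ·  ←P2
  n12 'c': c→13
  n13 'cc': b→14
  n14 'ccb': a→15
  n15 'ccba': ·  ←P3
  n16 'db': b→17
  n17 'dbb': a→18
  n18 'dbba': d→19
  n19 'dbbad': c→20
  n20 'dbbadc': ·  ←P4

Failure links (BFS by depth):
  n1('a'): parent n0 fail=0; on 'a' 0 → fail=0;  out ∅∪∅=∅
  n3('d'): parent n0 fail=0; on 'd' 0 → fail=0;  out ∅∪∅=∅
  n12('c'): parent n0 fail=0; on 'c' 0 → fail=0;  out ∅∪∅=∅
  n2('aa'): parent n1 fail=0; on 'a' 0 → fail=1;  out {0}∪∅={0}
  n4('da'): parent n3 fail=0; on 'a' 0 → fail=1;  out ∅∪∅=∅
  n8('ab'): parent n1 fail=0; on 'b' 0 → fail=0;  out ∅∪∅=∅
  n13('cc'): parent n12 fail=0; on 'c' 0 → fail=12;  out ∅∪∅=∅
  n16('db'): parent n3 fail=0; on 'b' 0 → fail=0;  out ∅∪∅=∅
  n5('dab'): parent n4 fail=1; on 'b' 1 → fail=8;  out {5}∪∅={5}
  n9('abd'): parent n8 fail=0; on 'd' 0 → fail=3;  out ∅∪∅=∅
  n14('ccb'): parent n13 fail=12; on 'b' 12→0 → fail=0;  out ∅∪∅=∅
  n17('dbb'): parent n16 fail=0; on 'b' 0 → fail=0;  out ∅∪∅=∅
  n6('dabd'): parent n5 fail=8; on 'd' 8 → fail=9;  out ∅∪∅=∅
  n10('abda'): parent n9 fail=3; on 'a' 3 → fail=4;  out ∅∪∅=∅
  n15('ccba'): parent n14 fail=0; on 'a' 0 → fail=1;  out {3}∪∅={3}
  n18('dbba'): parent n17 fail=0; on 'a' 0 → fail=1;  out ∅∪∅=∅
  n7('dabdc'): parent n6 fail=9; on 'c' 9→3→0 → fail=12;  out {1}∪∅={1}
  n11('abdab'): parent n10 fail=4; on 'b' 4 → fail=5;  out {2}∪{5}={2,5}
  n19('dbbad'): parent n18 fail=1; on 'd' 1→0 → fail=3;  out ∅∪∅=∅
  n20('dbbadc'): parent n19 fail=3; on 'c' 3→0 → fail=12;  out {4}∪∅={4}

Scan:
pos 0 'd': at 3
pos 1 'd': at 3 (fail-walked)
pos 2 'b': at 16
pos 3 'b': at 17
pos 4 'a': at 18
pos 5 'd': at 19
pos 6 'c': at 20  ** P4@[1:6]
pos 7 'd': at 3 (fail-walked)
pos 8 'd': at 3 (fail-walked)
pos 9 'd': at 3 (fail-walked)
pos 10 'a': at 4
pos 11 'b': at 5  ** P5@[9:11]
pos 12 'd': at 6
pos 13 'c': at 7  ** P1@[9:13]
pos 14 'a': at 1 (fail-walked)
pos 15 'a': at 2  ** P0@[14:15]
pos 16 'c': at 12 (fail-walked)
pos 17 'd': at 3 (fail-walked)
pos 18 'a': at 4
pos 19 'b': at 5  ** P5@[17:19]
pos 20 'd': at 6
pos 21 'a': at 10 (fail-walked)
pos 22 'b': at 11  ** P2@[18:22],P5@[20:22]
pos 23 'c': at 12 (fail-walked)
pos 24 'a': at 1 (fail-walked)
pos 25 'b': at 8
pos 26 'd': at 9
pos 27 'a': at 10
pos 28 'b': at 11  ** P2@[24:28],P5@[26:28]
pos 29 'a': at 1 (fail-walked)
pos 30 'd': at 3 (fail-walked)
pos 31 'b': at 16
pos 32 'b': at 17
pos 33 'a': at 18
pos 34 'd': at 19
pos 35 'c': at 20  ** P4@[30:35]
pos 36 'd': at 3 (fail-walked)
pos 37 'd': at 3 (fail-walked)
pos 38 'd': at 3 (fail-walked)
pos 39 'd': at 3 (fail-walked)
pos 40 'd': at 3 (fail-walked)
pos 41 'a': at 4
pos 42 'a': at 2 (fail-walked)  ** P0@[41:42]
pos 43 'd': at 3 (fail-walked)
pos 44 'a': at 4
pos 45 'b': at 5  ** P5@[43:45]
pos 46 'd': at 6

Matches: [[6,4],[11,5],[13,1],[15,0],[19,5],[22,2],[22,5],[28,2],[28,5],[35,4],[42,0],[45,5]]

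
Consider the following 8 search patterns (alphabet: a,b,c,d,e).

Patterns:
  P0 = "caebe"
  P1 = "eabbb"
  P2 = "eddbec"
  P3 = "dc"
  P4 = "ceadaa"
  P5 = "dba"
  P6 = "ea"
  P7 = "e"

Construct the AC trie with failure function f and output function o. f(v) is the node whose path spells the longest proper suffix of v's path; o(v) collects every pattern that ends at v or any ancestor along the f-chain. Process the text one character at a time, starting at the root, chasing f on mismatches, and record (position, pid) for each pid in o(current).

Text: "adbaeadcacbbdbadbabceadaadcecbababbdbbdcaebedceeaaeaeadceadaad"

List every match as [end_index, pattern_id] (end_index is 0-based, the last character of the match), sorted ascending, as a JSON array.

Build automaton:
Trie nodes:
  0='ε' goto c→1 d→16 e→6
  1='c' goto a→2 e→18
  2='ca' goto e→3
  3='cae' goto b→4
  4='caeb' goto e→5
  5='caebe' goto ·  [P0 ends]
  6='e' goto a→7 d→11  [P7 ends]
  7='ea' goto b→8  [P6 ends]
  8='eab' goto b→9
  9='eabb' goto b→10
  10='eabbb' goto ·  [P1 ends]
  11='ed' goto d→12
  12='edd' goto b→13
  13='eddb' goto e→14
  14='eddbe' goto c→15
  15='eddbec' goto ·  [P2 ends]
  16='d' goto b→23 c→17
  17='dc' goto ·  [P3 ends]
  18='ce' goto a→19
  19='cea' goto d→20
  20='cead' goto a→21
  21='ceada' goto a→22
  22='ceadaa' goto ·  [P4 ends]
  23='db' goto a→24
  24='dba' goto ·  [P5 ends]

BFS fail/out derivation:
  fail(1) 'c': from fail(0)=0 chase 'c': 0 ⇒ 0;  out=∅∪out(0)=∅
  fail(6) 'e': from fail(0)=0 chase 'e': 0 ⇒ 0;  out={7}∪out(0)={7}
  fail(16) 'd': from fail(0)=0 chase 'd': 0 ⇒ 0;  out=∅∪out(0)=∅
  fail(2) 'ca': from fail(1)=0 chase 'a': 0 ⇒ 0;  out=∅∪out(0)=∅
  fail(7) 'ea': from fail(6)=0 chase 'a': 0 ⇒ 0;  out={6}∪out(0)={6}
  fail(11) 'ed': from fail(6)=0 chase 'd': 0 ⇒ 16;  out=∅∪out(16)=∅
  fail(17) 'dc': from fail(16)=0 chase 'c': 0 ⇒ 1;  out={3}∪out(1)={3}
  fail(18) 'ce': from fail(1)=0 chase 'e': 0 ⇒ 6;  out=∅∪out(6)={7}
  fail(23) 'db': from fail(16)=0 chase 'b': 0 ⇒ 0;  out=∅∪out(0)=∅
  fail(3) 'cae': from fail(2)=0 chase 'e': 0 ⇒ 6;  out=∅∪out(6)={7}
  fail(8) 'eab': from fail(7)=0 chase 'b': 0 ⇒ 0;  out=∅∪out(0)=∅
  fail(12) 'edd': from fail(11)=16 chase 'd': 16→0 ⇒ 16;  out=∅∪out(16)=∅
  fail(19) 'cea': from fail(18)=6 chase 'a': 6 ⇒ 7;  out=∅∪out(7)={6}
  fail(24) 'dba': from fail(23)=0 chase 'a': 0 ⇒ 0;  out={5}∪out(0)={5}
  fail(4) 'caeb': from fail(3)=6 chase 'b': 6→0 ⇒ 0;  out=∅∪out(0)=∅
  fail(9) 'eabb': from fail(8)=0 chase 'b': 0 ⇒ 0;  out=∅∪out(0)=∅
  fail(13) 'eddb': from fail(12)=16 chase 'b': 16 ⇒ 23;  out=∅∪out(23)=∅
  fail(20) 'cead': from fail(19)=7 chase 'd': 7→0 ⇒ 16;  out=∅∪out(16)=∅
  fail(5) 'caebe': from fail(4)=0 chase 'e': 0 ⇒ 6;  out={0}∪out(6)={0,7}
  fail(10) 'eabbb': from fail(9)=0 chase 'b': 0 ⇒ 0;  out={1}∪out(0)={1}
  fail(14) 'eddbe': from fail(13)=23 chase 'e': 23→0 ⇒ 6;  out=∅∪out(6)={7}
  fail(21) 'ceada': from fail(20)=16 chase 'a': 16→0 ⇒ 0;  out=∅∪out(0)=∅
  fail(15) 'eddbec': from fail(14)=6 chase 'c': 6→0 ⇒ 1;  out={2}∪out(1)={2}
  fail(22) 'ceadaa': from fail(21)=0 chase 'a': 0 ⇒ 0;  out={4}∪out(0)={4}

Text stream:
[0] read 'a'  n0⇒n0
[1] read 'd'  n0⇒n16
[2] read 'b'  n16⇒n23
[3] read 'a'  n23⇒n24  emit P5@[1:3]
[4] read 'e'  n24⇒n6 (via fail)  emit P7@[4:4]
[5] read 'a'  n6⇒n7  emit P6@[4:5]
[6] read 'd'  n7⇒n16 (via fail)
[7] read 'c'  n16⇒n17  emit P3@[6:7]
[8] read 'a'  n17⇒n2 (via fail)
[9] read 'c'  n2⇒n1 (via fail)
[10] read 'b'  n1⇒n0 (via fail)
[11] read 'b'  n0⇒n0
[12] read 'd'  n0⇒n16
[13] read 'b'  n16⇒n23
[14] read 'a'  n23⇒n24  emit P5@[12:14]
[15] read 'd'  n24⇒n16 (via fail)
[16] read 'b'  n16⇒n23
[17] read 'a'  n23⇒n24  emit P5@[15:17]
[18] read 'b'  n24⇒n0 (via fail)
[19] read 'c'  n0⇒n1
[20] read 'e'  n1⇒n18  emit P7@[20:20]
[21] read 'a'  n18⇒n19  emit P6@[20:21]
[22] read 'd'  n19⇒n20
[23] read 'a'  n20⇒n21
[24] read 'a'  n21⇒n22  emit P4@[19:24]
[25] read 'd'  n22⇒n16 (via fail)
[26] read 'c'  n16⇒n17  emit P3@[25:26]
[27] read 'e'  n17⇒n18 (via fail)  emit P7@[27:27]
[28] read 'c'  n18⇒n1 (via fail)
[29] read 'b'  n1⇒n0 (via fail)
[30] read 'a'  n0⇒n0
[31] read 'b'  n0⇒n0
[32] read 'a'  n0⇒n0
[33] read 'b'  n0⇒n0
[34] read 'b'  n0⇒n0
[35] read 'd'  n0⇒n16
[36] read 'b'  n16⇒n23
[37] read 'b'  n23⇒n0 (via fail)
[38] read 'd'  n0⇒n16
[39] read 'c'  n16⇒n17  emit P3@[38:39]
[40] read 'a'  n17⇒n2 (via fail)
[41] read 'e'  n2⇒n3  emit P7@[41:41]
[42] read 'b'  n3⇒n4
[43] read 'e'  n4⇒n5  emit P0@[39:43],P7@[43:43]
[44] read 'd'  n5⇒n11 (via fail)
[45] read 'c'  n11⇒n17 (via fail)  emit P3@[44:45]
[46] read 'e'  n17⇒n18 (via fail)  emit P7@[46:46]
[47] read 'e'  n18⇒n6 (via fail)  emit P7@[47:47]
[48] read 'a'  n6⇒n7  emit P6@[47:48]
[49] read 'a'  n7⇒n0 (via fail)
[50] read 'e'  n0⇒n6  emit P7@[50:50]
[51] read 'a'  n6⇒n7  emit P6@[50:51]
[52] read 'e'  n7⇒n6 (via fail)  emit P7@[52:52]
[53] read 'a'  n6⇒n7  emit P6@[52:53]
[54] read 'd'  n7⇒n16 (via fail)
[55] read 'c'  n16⇒n17  emit P3@[54:55]
[56] read 'e'  n17⇒n18 (via fail)  emit P7@[56:56]
[57] read 'a'  n18⇒n19  emit P6@[56:57]
[58] read 'd'  n19⇒n20
[59] read 'a'  n20⇒n21
[60] read 'a'  n21⇒n22  emit P4@[55:60]
[61] read 'd'  n22⇒n16 (via fail)

Result: [[3,5],[4,7],[5,6],[7,3],[14,5],[17,5],[20,7],[21,6],[24,4],[26,3],[27,7],[39,3],[41,7],[43,0],[43,7],[45,3],[46,7],[47,7],[48,6],[50,7],[51,6],[52,7],[53,6],[55,3],[56,7],[57,6],[60,4]]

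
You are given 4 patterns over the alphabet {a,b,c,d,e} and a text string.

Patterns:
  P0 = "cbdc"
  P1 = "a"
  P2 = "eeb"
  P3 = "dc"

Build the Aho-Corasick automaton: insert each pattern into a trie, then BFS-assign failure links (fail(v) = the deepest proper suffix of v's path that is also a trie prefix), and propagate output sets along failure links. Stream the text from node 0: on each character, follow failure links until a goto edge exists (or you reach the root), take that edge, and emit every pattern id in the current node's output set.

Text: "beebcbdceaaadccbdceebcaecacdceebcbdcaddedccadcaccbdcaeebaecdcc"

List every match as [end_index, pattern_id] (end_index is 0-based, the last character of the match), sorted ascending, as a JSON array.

Construct AC machine:
Trie nodes:
  0='ε' goto a→5 c→1 d→9 e→6
  1='c' goto b→2
  2='cb' goto d→3
  3='cbd' goto c→4
  4='cbdc' goto ·  [P0 ends]
  5='a' goto ·  [P1 ends]
  6='e' goto e→7
  7='ee' goto b→8
  8='eeb' goto ·  [P2 ends]
  9='d' goto c→10
  10='dc' goto ·  [P3 ends]

Failure links (BFS by depth):
  fail(1) 'c': from fail(0)=0 chase 'c': 0 ⇒ 0;  out=∅∪out(0)=∅
  fail(5) 'a': from fail(0)=0 chase 'a': 0 ⇒ 0;  out={1}∪out(0)={1}
  fail(6) 'e': from fail(0)=0 chase 'e': 0 ⇒ 0;  out=∅∪out(0)=∅
  fail(9) 'd': from fail(0)=0 chase 'd': 0 ⇒ 0;  out=∅∪out(0)=∅
  fail(2) 'cb': from fail(1)=0 chase 'b': 0 ⇒ 0;  out=∅∪out(0)=∅
  fail(7) 'ee': from fail(6)=0 chase 'e': 0 ⇒ 6;  out=∅∪out(6)=∅
  fail(10) 'dc': from fail(9)=0 chase 'c': 0 ⇒ 1;  out={3}∪out(1)={3}
  fail(3) 'cbd': from fail(2)=0 chase 'd': 0 ⇒ 9;  out=∅∪out(9)=∅
  fail(8) 'eeb': from fail(7)=6 chase 'b': 6→0 ⇒ 0;  out={2}∪out(0)={2}
  fail(4) 'cbdc': from fail(3)=9 chase 'c': 9 ⇒ 10;  out={0}∪out(10)={0,3}

Run:
i=0 'b': node 0→0
i=1 'e': node 0→6
i=2 'e': node 6→7
i=3 'b': node 7→8  → match P2@[1:3]
i=4 'c': node 8→1 ·f
i=5 'b': node 1→2
i=6 'd': node 2→3
i=7 'c': node 3→4  → match P0@[4:7],P3@[6:7]
i=8 'e': node 4→6 ·f
i=9 'a': node 6→5 ·f  → match P1@[9:9]
i=10 'a': node 5→5 ·f  → match P1@[10:10]
i=11 'a': node 5→5 ·f  → match P1@[11:11]
i=12 'd': node 5→9 ·f
i=13 'c': node 9→10  → match P3@[12:13]
i=14 'c': node 10→1 ·f
i=15 'b': node 1→2
i=16 'd': node 2→3
i=17 'c': node 3→4  → match P0@[14:17],P3@[16:17]
i=18 'e': node 4→6 ·f
i=19 'e': node 6→7
i=20 'b': node 7→8  → match P2@[18:20]
i=21 'c': node 8→1 ·f
i=22 'a': node 1→5 ·f  → match P1@[22:22]
i=23 'e': node 5→6 ·f
i=24 'c': node 6→1 ·f
i=25 'a': node 1→5 ·f  → match P1@[25:25]
i=26 'c': node 5→1 ·f
i=27 'd': node 1→9 ·f
i=28 'c': node 9→10  → match P3@[27:28]
i=29 'e': node 10→6 ·f
i=30 'e': node 6→7
i=31 'b': node 7→8  → match P2@[29:31]
i=32 'c': node 8→1 ·f
i=33 'b': node 1→2
i=34 'd': node 2→3
i=35 'c': node 3→4  → match P0@[32:35],P3@[34:35]
i=36 'a': node 4→5 ·f  → match P1@[36:36]
i=37 'd': node 5→9 ·f
i=38 'd': node 9→9 ·f
i=39 'e': node 9→6 ·f
i=40 'd': node 6→9 ·f
i=41 'c': node 9→10  → match P3@[40:41]
i=42 'c': node 10→1 ·f
i=43 'a': node 1→5 ·f  → match P1@[43:43]
i=44 'd': node 5→9 ·f
i=45 'c': node 9→10  → match P3@[44:45]
i=46 'a': node 10→5 ·f  → match P1@[46:46]
i=47 'c': node 5→1 ·f
i=48 'c': node 1→1 ·f
i=49 'b': node 1→2
i=50 'd': node 2→3
i=51 'c': node 3→4  → match P0@[48:51],P3@[50:51]
i=52 'a': node 4→5 ·f  → match P1@[52:52]
i=53 'e': node 5→6 ·f
i=54 'e': node 6→7
i=55 'b': node 7→8  → match P2@[53:55]
i=56 'a': node 8→5 ·f  → match P1@[56:56]
i=57 'e': node 5→6 ·f
i=58 'c': node 6→1 ·f
i=59 'd': node 1→9 ·f
i=60 'c': node 9→10  → match P3@[59:60]
i=61 'c': node 10→1 ·f

All matches (sorted): [[3,2],[7,0],[7,3],[9,1],[10,1],[11,1],[13,3],[17,0],[17,3],[20,2],[22,1],[25,1],[28,3],[31,2],[35,0],[35,3],[36,1],[41,3],[43,1],[45,3],[46,1],[51,0],[51,3],[52,1],[55,2],[56,1],[60,3]]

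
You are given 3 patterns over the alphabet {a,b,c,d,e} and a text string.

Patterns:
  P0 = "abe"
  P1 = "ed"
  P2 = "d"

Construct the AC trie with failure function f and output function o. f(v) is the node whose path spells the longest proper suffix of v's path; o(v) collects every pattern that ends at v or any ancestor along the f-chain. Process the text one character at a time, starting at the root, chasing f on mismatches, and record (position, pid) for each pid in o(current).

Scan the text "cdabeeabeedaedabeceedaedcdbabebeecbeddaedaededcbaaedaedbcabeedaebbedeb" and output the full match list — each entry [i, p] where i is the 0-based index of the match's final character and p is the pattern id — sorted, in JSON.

Construct AC machine:
Trie (insert patterns):
  0='ε' goto a→1 d→6 e→4
  1='a' goto b→2
  2='ab' goto e→3
  3='abe' goto ·  ←P0
  4='e' goto d→5
  5='ed' goto ·  ←P1
  6='d' goto ·  ←P2

Failure links (BFS by depth):
  fail(1) 'a': from fail(0)=0 chase 'a': 0 ⇒ 0;  out=∅∪out(0)=∅
  fail(4) 'e': from fail(0)=0 chase 'e': 0 ⇒ 0;  out=∅∪out(0)=∅
  fail(6) 'd': from fail(0)=0 chase 'd': 0 ⇒ 0;  out={2}∪out(0)={2}
  fail(2) 'ab': from fail(1)=0 chase 'b': 0 ⇒ 0;  out=∅∪out(0)=∅
  fail(5) 'ed': from fail(4)=0 chase 'd': 0 ⇒ 6;  out={1}∪out(6)={1,2}
  fail(3) 'abe': from fail(2)=0 chase 'e': 0 ⇒ 4;  out={0}∪out(4)={0}

Run:
[0] read 'c'  n0⇒n0
[1] read 'd'  n0⇒n6  → match P2@[1:1]
[2] read 'a'  n6⇒n1 ·f
[3] read 'b'  n1⇒n2
[4] read 'e'  n2⇒n3  → match P0@[2:4]
[5] read 'e'  n3⇒n4 ·f
[6] read 'a'  n4⇒n1 ·f
[7] read 'b'  n1⇒n2
[8] read 'e'  n2⇒n3  → match P0@[6:8]
[9] read 'e'  n3⇒n4 ·f
[10] read 'd'  n4⇒n5  → match P1@[9:10],P2@[10:10]
[11] read 'a'  n5⇒n1 ·f
[12] read 'e'  n1⇒n4 ·f
[13] read 'd'  n4⇒n5  → match P1@[12:13],P2@[13:13]
[14] read 'a'  n5⇒n1 ·f
[15] read 'b'  n1⇒n2
[16] read 'e'  n2⇒n3  → match P0@[14:16]
[17] read 'c'  n3⇒n0 ·f
[18] read 'e'  n0⇒n4
[19] read 'e'  n4⇒n4 ·f
[20] read 'd'  n4⇒n5  → match P1@[19:20],P2@[20:20]
[21] read 'a'  n5⇒n1 ·f
[22] read 'e'  n1⇒n4 ·f
[23] read 'd'  n4⇒n5  → match P1@[22:23],P2@[23:23]
[24] read 'c'  n5⇒n0 ·f
[25] read 'd'  n0⇒n6  → match P2@[25:25]
[26] read 'b'  n6⇒n0 ·f
[27] read 'a'  n0⇒n1
[28] read 'b'  n1⇒n2
[29] read 'e'  n2⇒n3  → match P0@[27:29]
[30] read 'b'  n3⇒n0 ·f
[31] read 'e'  n0⇒n4
[32] read 'e'  n4⇒n4 ·f
[33] read 'c'  n4⇒n0 ·f
[34] read 'b'  n0⇒n0
[35] read 'e'  n0⇒n4
[36] read 'd'  n4⇒n5  → match P1@[35:36],P2@[36:36]
[37] read 'd'  n5⇒n6 ·f  → match P2@[37:37]
[38] read 'a'  n6⇒n1 ·f
[39] read 'e'  n1⇒n4 ·f
[40] read 'd'  n4⇒n5  → match P1@[39:40],P2@[40:40]
[41] read 'a'  n5⇒n1 ·f
[42] read 'e'  n1⇒n4 ·f
[43] read 'd'  n4⇒n5  → match P1@[42:43],P2@[43:43]
[44] read 'e'  n5⇒n4 ·f
[45] read 'd'  n4⇒n5  → match P1@[44:45],P2@[45:45]
[46] read 'c'  n5⇒n0 ·f
[47] read 'b'  n0⇒n0
[48] read 'a'  n0⇒n1
[49] read 'a'  n1⇒n1 ·f
[50] read 'e'  n1⇒n4 ·f
[51] read 'd'  n4⇒n5  → match P1@[50:51],P2@[51:51]
[52] read 'a'  n5⇒n1 ·f
[53] read 'e'  n1⇒n4 ·f
[54] read 'd'  n4⇒n5  → match P1@[53:54],P2@[54:54]
[55] read 'b'  n5⇒n0 ·f
[56] read 'c'  n0⇒n0
[57] read 'a'  n0⇒n1
[58] read 'b'  n1⇒n2
[59] read 'e'  n2⇒n3  → match P0@[57:59]
[60] read 'e'  n3⇒n4 ·f
[61] read 'd'  n4⇒n5  → match P1@[60:61],P2@[61:61]
[62] read 'a'  n5⇒n1 ·f
[63] read 'e'  n1⇒n4 ·f
[64] read 'b'  n4⇒n0 ·f
[65] read 'b'  n0⇒n0
[66] read 'e'  n0⇒n4
[67] read 'd'  n4⇒n5  → match P1@[66:67],P2@[67:67]
[68] read 'e'  n5⇒n4 ·f
[69] read 'b'  n4⇒n0 ·f

Matches: [[1,2],[4,0],[8,0],[10,1],[10,2],[13,1],[13,2],[16,0],[20,1],[20,2],[23,1],[23,2],[25,2],[29,0],[36,1],[36,2],[37,2],[40,1],[40,2],[43,1],[43,2],[45,1],[45,2],[51,1],[51,2],[54,1],[54,2],[59,0],[61,1],[61,2],[67,1],[67,2]]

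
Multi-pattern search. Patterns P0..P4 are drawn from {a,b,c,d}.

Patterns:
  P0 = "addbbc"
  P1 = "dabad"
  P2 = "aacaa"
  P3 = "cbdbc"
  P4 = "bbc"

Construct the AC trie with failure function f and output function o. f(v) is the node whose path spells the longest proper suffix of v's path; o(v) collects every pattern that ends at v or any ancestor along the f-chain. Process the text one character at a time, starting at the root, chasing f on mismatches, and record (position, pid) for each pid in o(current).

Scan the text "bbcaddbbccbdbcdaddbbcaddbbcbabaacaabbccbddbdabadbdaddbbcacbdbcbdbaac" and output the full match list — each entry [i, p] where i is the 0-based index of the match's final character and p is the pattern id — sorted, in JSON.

Build automaton:
Trie (insert patterns):
  n0 'ε': a→1 b→21 c→16 d→7
  n1 'a': a→12 d→2
  n2 'ad': d→3
  n3 'add': b→4
  n4 'addb': b→5
  n5 'addbb': c→6
  n6 'addbbc': ·  [P0 ends]
  n7 'd': a→8
  n8 'da': b→9
  n9 'dab': a→10
  n10 'daba': d→11
  n11 'dabad': ·  [P1 ends]
  n12 'aa': c→13
  n13 'aac': a→14
  n14 'aaca': a→15
  n15 'aacaa': ·  [P2 ends]
  n16 'c': b→17
  n17 'cb': d→18
  n18 'cbd': b→19
  n19 'cbdb': c→20
  n20 'cbdbc': ·  [P3 ends]
  n21 'b': b→22
  n22 'bb': c→23
  n23 'bbc': ·  [P4 ends]

BFS fail/out derivation:
  fail(1) 'a': from fail(0)=0 chase 'a': 0 ⇒ 0;  out=∅∪out(0)=∅
  fail(7) 'd': from fail(0)=0 chase 'd': 0 ⇒ 0;  out=∅∪out(0)=∅
  fail(16) 'c': from fail(0)=0 chase 'c': 0 ⇒ 0;  out=∅∪out(0)=∅
  fail(21) 'b': from fail(0)=0 chase 'b': 0 ⇒ 0;  out=∅∪out(0)=∅
  fail(2) 'ad': from fail(1)=0 chase 'd': 0 ⇒ 7;  out=∅∪out(7)=∅
  fail(8) 'da': from fail(7)=0 chase 'a': 0 ⇒ 1;  out=∅∪out(1)=∅
  fail(12) 'aa': from fail(1)=0 chase 'a': 0 ⇒ 1;  out=∅∪out(1)=∅
  fail(17) 'cb': from fail(16)=0 chase 'b': 0 ⇒ 21;  out=∅∪out(21)=∅
  fail(22) 'bb': from fail(21)=0 chase 'b': 0 ⇒ 21;  out=∅∪out(21)=∅
  fail(3) 'add': from fail(2)=7 chase 'd': 7→0 ⇒ 7;  out=∅∪out(7)=∅
  fail(9) 'dab': from fail(8)=1 chase 'b': 1→0 ⇒ 21;  out=∅∪out(21)=∅
  fail(13) 'aac': from fail(12)=1 chase 'c': 1→0 ⇒ 16;  out=∅∪out(16)=∅
  fail(18) 'cbd': from fail(17)=21 chase 'd': 21→0 ⇒ 7;  out=∅∪out(7)=∅
  fail(23) 'bbc': from fail(22)=21 chase 'c': 21→0 ⇒ 16;  out={4}∪out(16)={4}
  fail(4) 'addb': from fail(3)=7 chase 'b': 7→0 ⇒ 21;  out=∅∪out(21)=∅
  fail(10) 'daba': from fail(9)=21 chase 'a': 21→0 ⇒ 1;  out=∅∪out(1)=∅
  fail(14) 'aaca': from fail(13)=16 chase 'a': 16→0 ⇒ 1;  out=∅∪out(1)=∅
  fail(19) 'cbdb': from fail(18)=7 chase 'b': 7→0 ⇒ 21;  out=∅∪out(21)=∅
  fail(5) 'addbb': from fail(4)=21 chase 'b': 21 ⇒ 22;  out=∅∪out(22)=∅
  fail(11) 'dabad': from fail(10)=1 chase 'd': 1 ⇒ 2;  out={1}∪out(2)={1}
  fail(15) 'aacaa': from fail(14)=1 chase 'a': 1 ⇒ 12;  out={2}∪out(12)={2}
  fail(20) 'cbdbc': from fail(19)=21 chase 'c': 21→0 ⇒ 16;  out={3}∪out(16)={3}
  fail(6) 'addbbc': from fail(5)=22 chase 'c': 22 ⇒ 23;  out={0}∪out(23)={0,4}

Text stream:
pos 0 'b': at 21
pos 1 'b': at 22
pos 2 'c': at 23  → match P4@[0:2]
pos 3 'a': at 1 ·f
pos 4 'd': at 2
pos 5 'd': at 3
pos 6 'b': at 4
pos 7 'b': at 5
pos 8 'c': at 6  → match P0@[3:8],P4@[6:8]
pos 9 'c': at 16 ·f
pos 10 'b': at 17
pos 11 'd': at 18
pos 12 'b': at 19
pos 13 'c': at 20  → match P3@[9:13]
pos 14 'd': at 7 ·f
pos 15 'a': at 8
pos 16 'd': at 2 ·f
pos 17 'd': at 3
pos 18 'b': at 4
pos 19 'b': at 5
pos 20 'c': at 6  → match P0@[15:20],P4@[18:20]
pos 21 'a': at 1 ·f
pos 22 'd': at 2
pos 23 'd': at 3
pos 24 'b': at 4
pos 25 'b': at 5
pos 26 'c': at 6  → match P0@[21:26],P4@[24:26]
pos 27 'b': at 17 ·f
pos 28 'a': at 1 ·f
pos 29 'b': at 21 ·f
pos 30 'a': at 1 ·f
pos 31 'a': at 12
pos 32 'c': at 13
pos 33 'a': at 14
pos 34 'a': at 15  → match P2@[30:34]
pos 35 'b': at 21 ·f
pos 36 'b': at 22
pos 37 'c': at 23  → match P4@[35:37]
pos 38 'c': at 16 ·f
pos 39 'b': at 17
pos 40 'd': at 18
pos 41 'd': at 7 ·f
pos 42 'b': at 21 ·f
pos 43 'd': at 7 ·f
pos 44 'a': at 8
pos 45 'b': at 9
pos 46 'a': at 10
pos 47 'd': at 11  → match P1@[43:47]
pos 48 'b': at 21 ·f
pos 49 'd': at 7 ·f
pos 50 'a': at 8
pos 51 'd': at 2 ·f
pos 52 'd': at 3
pos 53 'b': at 4
pos 54 'b': at 5
pos 55 'c': at 6  → match P0@[50:55],P4@[53:55]
pos 56 'a': at 1 ·f
pos 57 'c': at 16 ·f
pos 58 'b': at 17
pos 59 'd': at 18
pos 60 'b': at 19
pos 61 'c': at 20  → match P3@[57:61]
pos 62 'b': at 17 ·f
pos 63 'd': at 18
pos 64 'b': at 19
pos 65 'a': at 1 ·f
pos 66 'a': at 12
pos 67 'c': at 13

Matches: [[2,4],[8,0],[8,4],[13,3],[20,0],[20,4],[26,0],[26,4],[34,2],[37,4],[47,1],[55,0],[55,4],[61,3]]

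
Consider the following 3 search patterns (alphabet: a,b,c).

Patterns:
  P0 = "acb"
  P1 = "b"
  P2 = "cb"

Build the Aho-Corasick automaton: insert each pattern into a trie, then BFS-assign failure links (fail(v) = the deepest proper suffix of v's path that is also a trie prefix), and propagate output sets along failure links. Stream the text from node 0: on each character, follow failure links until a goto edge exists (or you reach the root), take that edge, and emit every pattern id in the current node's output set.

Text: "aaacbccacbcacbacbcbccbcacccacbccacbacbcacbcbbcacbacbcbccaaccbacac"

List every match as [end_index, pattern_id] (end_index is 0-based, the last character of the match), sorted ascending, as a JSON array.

Build automaton:
Trie nodes:
  n0 'ε': a→1 b→4 c→5
  n1 'a': c→2
  n2 'ac': b→3
  n3 'acb': ·  ←P0
  n4 'b': ·  ←P1
  n5 'c': b→6
  n6 'cb': ·  ←P2

Failure links (BFS by depth):
  n1('a'): parent n0 fail=0; on 'a' 0 → fail=0;  out ∅∪∅=∅
  n4('b'): parent n0 fail=0; on 'b' 0 → fail=0;  out {1}∪∅={1}
  n5('c'): parent n0 fail=0; on 'c' 0 → fail=0;  out ∅∪∅=∅
  n2('ac'): parent n1 fail=0; on 'c' 0 → fail=5;  out ∅∪∅=∅
  n6('cb'): parent n5 fail=0; on 'b' 0 → fail=4;  out {2}∪{1}={1,2}
  n3('acb'): parent n2 fail=5; on 'b' 5 → fail=6;  out {0}∪{1,2}={0,1,2}

Run:
pos 0 'a': at 1
pos 1 'a': at 1 (fail-walked)
pos 2 'a': at 1 (fail-walked)
pos 3 'c': at 2
pos 4 'b': at 3  → match P0@[2:4],P1@[4:4],P2@[3:4]
pos 5 'c': at 5 (fail-walked)
pos 6 'c': at 5 (fail-walked)
pos 7 'a': at 1 (fail-walked)
pos 8 'c': at 2
pos 9 'b': at 3  → match P0@[7:9],P1@[9:9],P2@[8:9]
pos 10 'c': at 5 (fail-walked)
pos 11 'a': at 1 (fail-walked)
pos 12 'c': at 2
pos 13 'b': at 3  → match P0@[11:13],P1@[13:13],P2@[12:13]
pos 14 'a': at 1 (fail-walked)
pos 15 'c': at 2
pos 16 'b': at 3  → match P0@[14:16],P1@[16:16],P2@[15:16]
pos 17 'c': at 5 (fail-walked)
pos 18 'b': at 6  → match P1@[18:18],P2@[17:18]
pos 19 'c': at 5 (fail-walked)
pos 20 'c': at 5 (fail-walked)
pos 21 'b': at 6  → match P1@[21:21],P2@[20:21]
pos 22 'c': at 5 (fail-walked)
pos 23 'a': at 1 (fail-walked)
pos 24 'c': at 2
pos 25 'c': at 5 (fail-walked)
pos 26 'c': at 5 (fail-walked)
pos 27 'a': at 1 (fail-walked)
pos 28 'c': at 2
pos 29 'b': at 3  → match P0@[27:29],P1@[29:29],P2@[28:29]
pos 30 'c': at 5 (fail-walked)
pos 31 'c': at 5 (fail-walked)
pos 32 'a': at 1 (fail-walked)
pos 33 'c': at 2
pos 34 'b': at 3  → match P0@[32:34],P1@[34:34],P2@[33:34]
pos 35 'a': at 1 (fail-walked)
pos 36 'c': at 2
pos 37 'b': at 3  → match P0@[35:37],P1@[37:37],P2@[36:37]
pos 38 'c': at 5 (fail-walked)
pos 39 'a': at 1 (fail-walked)
pos 40 'c': at 2
pos 41 'b': at 3  → match P0@[39:41],P1@[41:41],P2@[40:41]
pos 42 'c': at 5 (fail-walked)
pos 43 'b': at 6  → match P1@[43:43],P2@[42:43]
pos 44 'b': at 4 (fail-walked)  → match P1@[44:44]
pos 45 'c': at 5 (fail-walked)
pos 46 'a': at 1 (fail-walked)
pos 47 'c': at 2
pos 48 'b': at 3  → match P0@[46:48],P1@[48:48],P2@[47:48]
pos 49 'a': at 1 (fail-walked)
pos 50 'c': at 2
pos 51 'b': at 3  → match P0@[49:51],P1@[51:51],P2@[50:51]
pos 52 'c': at 5 (fail-walked)
pos 53 'b': at 6  → match P1@[53:53],P2@[52:53]
pos 54 'c': at 5 (fail-walked)
pos 55 'c': at 5 (fail-walked)
pos 56 'a': at 1 (fail-walked)
pos 57 'a': at 1 (fail-walked)
pos 58 'c': at 2
pos 59 'c': at 5 (fail-walked)
pos 60 'b': at 6  → match P1@[60:60],P2@[59:60]
pos 61 'a': at 1 (fail-walked)
pos 62 'c': at 2
pos 63 'a': at 1 (fail-walked)
pos 64 'c': at 2

All matches (sorted): [[4,0],[4,1],[4,2],[9,0],[9,1],[9,2],[13,0],[13,1],[13,2],[16,0],[16,1],[16,2],[18,1],[18,2],[21,1],[21,2],[29,0],[29,1],[29,2],[34,0],[34,1],[34,2],[37,0],[37,1],[37,2],[41,0],[41,1],[41,2],[43,1],[43,2],[44,1],[48,0],[48,1],[48,2],[51,0],[51,1],[51,2],[53,1],[53,2],[60,1],[60,2]]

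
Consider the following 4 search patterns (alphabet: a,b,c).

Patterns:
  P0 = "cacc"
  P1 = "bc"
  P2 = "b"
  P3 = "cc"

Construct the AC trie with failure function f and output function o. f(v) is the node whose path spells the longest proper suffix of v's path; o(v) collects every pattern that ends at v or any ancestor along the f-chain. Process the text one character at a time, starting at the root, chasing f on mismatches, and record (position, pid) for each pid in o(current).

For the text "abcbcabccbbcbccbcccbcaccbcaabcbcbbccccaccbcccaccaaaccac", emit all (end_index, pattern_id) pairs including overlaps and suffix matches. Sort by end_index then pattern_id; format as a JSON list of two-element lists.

Construct AC machine:
Trie nodes:
  0='ε' goto b→5 c→1
  1='c' goto a→2 c→7
  2='ca' goto c→3
  3='cac' goto c→4
  4='cacc' goto ·  ←P0
  5='b' goto c→6  ←P2
  6='bc' goto ·  ←P1
  7='cc' goto ·  ←P3

BFS fail/out derivation:
  fail(1) 'c': from fail(0)=0 chase 'c': 0 ⇒ 0;  out=∅∪out(0)=∅
  fail(5) 'b': from fail(0)=0 chase 'b': 0 ⇒ 0;  out={2}∪out(0)={2}
  fail(2) 'ca': from fail(1)=0 chase 'a': 0 ⇒ 0;  out=∅∪out(0)=∅
  fail(6) 'bc': from fail(5)=0 chase 'c': 0 ⇒ 1;  out={1}∪out(1)={1}
  fail(7) 'cc': from fail(1)=0 chase 'c': 0 ⇒ 1;  out={3}∪out(1)={3}
  fail(3) 'cac': from fail(2)=0 chase 'c': 0 ⇒ 1;  out=∅∪out(1)=∅
  fail(4) 'cacc': from fail(3)=1 chase 'c': 1 ⇒ 7;  out={0}∪out(7)={0,3}

Text stream:
[0] read 'a'  n0⇒n0
[1] read 'b'  n0⇒n5  → match P2@[1:1]
[2] read 'c'  n5⇒n6  → match P1@[1:2]
[3] read 'b'  n6⇒n5 (fail-walked)  → match P2@[3:3]
[4] read 'c'  n5⇒n6  → match P1@[3:4]
[5] read 'a'  n6⇒n2 (fail-walked)
[6] read 'b'  n2⇒n5 (fail-walked)  → match P2@[6:6]
[7] read 'c'  n5⇒n6  → match P1@[6:7]
[8] read 'c'  n6⇒n7 (fail-walked)  → match P3@[7:8]
[9] read 'b'  n7⇒n5 (fail-walked)  → match P2@[9:9]
[10] read 'b'  n5⇒n5 (fail-walked)  → match P2@[10:10]
[11] read 'c'  n5⇒n6  → match P1@[10:11]
[12] read 'b'  n6⇒n5 (fail-walked)  → match P2@[12:12]
[13] read 'c'  n5⇒n6  → match P1@[12:13]
[14] read 'c'  n6⇒n7 (fail-walked)  → match P3@[13:14]
[15] read 'b'  n7⇒n5 (fail-walked)  → match P2@[15:15]
[16] read 'c'  n5⇒n6  → match P1@[15:16]
[17] read 'c'  n6⇒n7 (fail-walked)  → match P3@[16:17]
[18] read 'c'  n7⇒n7 (fail-walked)  → match P3@[17:18]
[19] read 'b'  n7⇒n5 (fail-walked)  → match P2@[19:19]
[20] read 'c'  n5⇒n6  → match P1@[19:20]
[21] read 'a'  n6⇒n2 (fail-walked)
[22] read 'c'  n2⇒n3
[23] read 'c'  n3⇒n4  → match P0@[20:23],P3@[22:23]
[24] read 'b'  n4⇒n5 (fail-walked)  → match P2@[24:24]
[25] read 'c'  n5⇒n6  → match P1@[24:25]
[26] read 'a'  n6⇒n2 (fail-walked)
[27] read 'a'  n2⇒n0 (fail-walked)
[28] read 'b'  n0⇒n5  → match P2@[28:28]
[29] read 'c'  n5⇒n6  → match P1@[28:29]
[30] read 'b'  n6⇒n5 (fail-walked)  → match P2@[30:30]
[31] read 'c'  n5⇒n6  → match P1@[30:31]
[32] read 'b'  n6⇒n5 (fail-walked)  → match P2@[32:32]
[33] read 'b'  n5⇒n5 (fail-walked)  → match P2@[33:33]
[34] read 'c'  n5⇒n6  → match P1@[33:34]
[35] read 'c'  n6⇒n7 (fail-walked)  → match P3@[34:35]
[36] read 'c'  n7⇒n7 (fail-walked)  → match P3@[35:36]
[37] read 'c'  n7⇒n7 (fail-walked)  → match P3@[36:37]
[38] read 'a'  n7⇒n2 (fail-walked)
[39] read 'c'  n2⇒n3
[40] read 'c'  n3⇒n4  → match P0@[37:40],P3@[39:40]
[41] read 'b'  n4⇒n5 (fail-walked)  → match P2@[41:41]
[42] read 'c'  n5⇒n6  → match P1@[41:42]
[43] read 'c'  n6⇒n7 (fail-walked)  → match P3@[42:43]
[44] read 'c'  n7⇒n7 (fail-walked)  → match P3@[43:44]
[45] read 'a'  n7⇒n2 (fail-walked)
[46] read 'c'  n2⇒n3
[47] read 'c'  n3⇒n4  → match P0@[44:47],P3@[46:47]
[48] read 'a'  n4⇒n2 (fail-walked)
[49] read 'a'  n2⇒n0 (fail-walked)
[50] read 'a'  n0⇒n0
[51] read 'c'  n0⇒n1
[52] read 'c'  n1⇒n7  → match P3@[51:52]
[53] read 'a'  n7⇒n2 (fail-walked)
[54] read 'c'  n2⇒n3

Result: [[1,2],[2,1],[3,2],[4,1],[6,2],[7,1],[8,3],[9,2],[10,2],[11,1],[12,2],[13,1],[14,3],[15,2],[16,1],[17,3],[18,3],[19,2],[20,1],[23,0],[23,3],[24,2],[25,1],[28,2],[29,1],[30,2],[31,1],[32,2],[33,2],[34,1],[35,3],[36,3],[37,3],[40,0],[40,3],[41,2],[42,1],[43,3],[44,3],[47,0],[47,3],[52,3]]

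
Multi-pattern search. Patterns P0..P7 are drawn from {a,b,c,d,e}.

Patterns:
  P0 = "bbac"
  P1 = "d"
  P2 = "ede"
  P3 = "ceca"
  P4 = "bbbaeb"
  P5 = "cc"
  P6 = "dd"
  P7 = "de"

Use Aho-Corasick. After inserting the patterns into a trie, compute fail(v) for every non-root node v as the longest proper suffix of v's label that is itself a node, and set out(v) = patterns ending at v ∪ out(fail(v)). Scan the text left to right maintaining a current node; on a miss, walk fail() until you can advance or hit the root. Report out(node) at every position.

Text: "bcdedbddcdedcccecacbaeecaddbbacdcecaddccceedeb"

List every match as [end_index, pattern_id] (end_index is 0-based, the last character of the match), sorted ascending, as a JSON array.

Construct AC machine:
Trie (insert patterns):
  0='ε' goto b→1 c→9 d→5 e→6
  1='b' goto b→2
  2='bb' goto a→3 b→13
  3='bba' goto c→4
  4='bbac' goto ·  ←P0
  5='d' goto d→18 e→19  ←P1
  6='e' goto d→7
  7='ed' goto e→8
  8='ede' goto ·  ←P2
  9='c' goto c→17 e→10
  10='ce' goto c→11
  11='cec' goto a→12
  12='ceca' goto ·  ←P3
  13='bbb' goto a→14
  14='bbba' goto e→15
  15='bbbae' goto b→16
  16='bbbaeb' goto ·  ←P4
  17='cc' goto ·  ←P5
  18='dd' goto ·  ←P6
  19='de' goto ·  ←P7

Failure links (BFS by depth):
  fail(1) 'b': from fail(0)=0 chase 'b': 0 ⇒ 0;  out=∅∪out(0)=∅
  fail(5) 'd': from fail(0)=0 chase 'd': 0 ⇒ 0;  out={1}∪out(0)={1}
  fail(6) 'e': from fail(0)=0 chase 'e': 0 ⇒ 0;  out=∅∪out(0)=∅
  fail(9) 'c': from fail(0)=0 chase 'c': 0 ⇒ 0;  out=∅∪out(0)=∅
  fail(2) 'bb': from fail(1)=0 chase 'b': 0 ⇒ 1;  out=∅∪out(1)=∅
  fail(7) 'ed': from fail(6)=0 chase 'd': 0 ⇒ 5;  out=∅∪out(5)={1}
  fail(10) 'ce': from fail(9)=0 chase 'e': 0 ⇒ 6;  out=∅∪out(6)=∅
  fail(17) 'cc': from fail(9)=0 chase 'c': 0 ⇒ 9;  out={5}∪out(9)={5}
  fail(18) 'dd': from fail(5)=0 chase 'd': 0 ⇒ 5;  out={6}∪out(5)={1,6}
  fail(19) 'de': from fail(5)=0 chase 'e': 0 ⇒ 6;  out={7}∪out(6)={7}
  fail(3) 'bba': from fail(2)=1 chase 'a': 1→0 ⇒ 0;  out=∅∪out(0)=∅
  fail(8) 'ede': from fail(7)=5 chase 'e': 5 ⇒ 19;  out={2}∪out(19)={2,7}
  fail(11) 'cec': from fail(10)=6 chase 'c': 6→0 ⇒ 9;  out=∅∪out(9)=∅
  fail(13) 'bbb': from fail(2)=1 chase 'b': 1 ⇒ 2;  out=∅∪out(2)=∅
  fail(4) 'bbac': from fail(3)=0 chase 'c': 0 ⇒ 9;  out={0}∪out(9)={0}
  fail(12) 'ceca': from fail(11)=9 chase 'a': 9→0 ⇒ 0;  out={3}∪out(0)={3}
  fail(14) 'bbba': from fail(13)=2 chase 'a': 2 ⇒ 3;  out=∅∪out(3)=∅
  fail(15) 'bbbae': from fail(14)=3 chase 'e': 3→0 ⇒ 6;  out=∅∪out(6)=∅
  fail(16) 'bbbaeb': from fail(15)=6 chase 'b': 6→0 ⇒ 1;  out={4}∪out(1)={4}

Scan:
[0] read 'b'  n0⇒n1
[1] read 'c'  n1⇒n9 ·f
[2] read 'd'  n9⇒n5 ·f  ** P1@[2:2]
[3] read 'e'  n5⇒n19  ** P7@[2:3]
[4] read 'd'  n19⇒n7 ·f  ** P1@[4:4]
[5] read 'b'  n7⇒n1 ·f
[6] read 'd'  n1⇒n5 ·f  ** P1@[6:6]
[7] read 'd'  n5⇒n18  ** P1@[7:7],P6@[6:7]
[8] read 'c'  n18⇒n9 ·f
[9] read 'd'  n9⇒n5 ·f  ** P1@[9:9]
[10] read 'e'  n5⇒n19  ** P7@[9:10]
[11] read 'd'  n19⇒n7 ·f  ** P1@[11:11]
[12] read 'c'  n7⇒n9 ·f
[13] read 'c'  n9⇒n17  ** P5@[12:13]
[14] read 'c'  n17⇒n17 ·f  ** P5@[13:14]
[15] read 'e'  n17⇒n10 ·f
[16] read 'c'  n10⇒n11
[17] read 'a'  n11⇒n12  ** P3@[14:17]
[18] read 'c'  n12⇒n9 ·f
[19] read 'b'  n9⇒n1 ·f
[20] read 'a'  n1⇒n0 ·f
[21] read 'e'  n0⇒n6
[22] read 'e'  n6⇒n6 ·f
[23] read 'c'  n6⇒n9 ·f
[24] read 'a'  n9⇒n0 ·f
[25] read 'd'  n0⇒n5  ** P1@[25:25]
[26] read 'd'  n5⇒n18  ** P1@[26:26],P6@[25:26]
[27] read 'b'  n18⇒n1 ·f
[28] read 'b'  n1⇒n2
[29] read 'a'  n2⇒n3
[30] read 'c'  n3⇒n4  ** P0@[27:30]
[31] read 'd'  n4⇒n5 ·f  ** P1@[31:31]
[32] read 'c'  n5⇒n9 ·f
[33] read 'e'  n9⇒n10
[34] read 'c'  n10⇒n11
[35] read 'a'  n11⇒n12  ** P3@[32:35]
[36] read 'd'  n12⇒n5 ·f  ** P1@[36:36]
[37] read 'd'  n5⇒n18  ** P1@[37:37],P6@[36:37]
[38] read 'c'  n18⇒n9 ·f
[39] read 'c'  n9⇒n17  ** P5@[38:39]
[40] read 'c'  n17⇒n17 ·f  ** P5@[39:40]
[41] read 'e'  n17⇒n10 ·f
[42] read 'e'  n10⇒n6 ·f
[43] read 'd'  n6⇒n7  ** P1@[43:43]
[44] read 'e'  n7⇒n8  ** P2@[42:44],P7@[43:44]
[45] read 'b'  n8⇒n1 ·f

All matches (sorted): [[2,1],[3,7],[4,1],[6,1],[7,1],[7,6],[9,1],[10,7],[11,1],[13,5],[14,5],[17,3],[25,1],[26,1],[26,6],[30,0],[31,1],[35,3],[36,1],[37,1],[37,6],[39,5],[40,5],[43,1],[44,2],[44,7]]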